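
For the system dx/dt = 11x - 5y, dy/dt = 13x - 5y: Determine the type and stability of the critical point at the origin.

unstable spiral

A = [[11,-5],[13,-5]]; det(A-λI) = λ^2 - 6λ + 10.
λ = 3 ± i: positive real part.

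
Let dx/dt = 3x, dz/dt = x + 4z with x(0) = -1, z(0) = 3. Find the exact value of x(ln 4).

-64

A = [[3,0],[1,4]]; eigenvalues λ = 4, 3.
Eigenvectors: (0,1) for λ=4, (1,-1) for λ=3.
From the initial condition, c_1 = 2, c_2 = -1.
x(ln 4) = (2)(4^4)(0) + (-1)(4^3)(1) = -64.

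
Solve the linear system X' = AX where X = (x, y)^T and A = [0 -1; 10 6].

x(t) = -K_1e^(3t)sin(t) + K_2e^(3t)cos(t), y(t) = 3K_1e^(3t)sin(t) + K_1e^(3t)cos(t) + K_2e^(3t)sin(t) - 3K_2e^(3t)cos(t)

Coefficient matrix A = [[0, -1], [10, 6]].
Characteristic polynomial det(A - λI) = λ^2 - 6λ + 10 = 0.
Eigenvalues λ = 3 ± i (complex conjugate pair).
For λ=3+i: an eigenvector is (0,1) - i(-1,3) = (0 + i, 1 - 3i).
A real fundamental pair from Re and Im of e^((3+i)t)v: X_1 = e^(3t)(cos(t)·(0,1) + sin(t)·(-1,3)), X_2 = e^(3t)(sin(t)·(0,1) - cos(t)·(-1,3)).
General solution: K_1X_1 + K_2X_2.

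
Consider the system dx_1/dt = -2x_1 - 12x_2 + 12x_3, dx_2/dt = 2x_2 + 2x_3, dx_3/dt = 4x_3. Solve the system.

Coefficient matrix A = [[-2, -12, 12], [0, 2, 2], [0, 0, 4]].
det(A - λI) = 0 gives eigenvalues λ = -2, 2, 4.
For λ=-2: eigenvector (1,0,0).
For λ=2: eigenvector (-3,1,0).
For λ=4: eigenvector (0,1,1).
General solution: K_1e^(-2t)(1,0,0) + K_2e^(2t)(-3,1,0) + K_3e^(4t)(0,1,1).

x_1(t) = K_1e^(-2t) - 3K_2e^(2t), x_2(t) = K_2e^(2t) + K_3e^(4t), x_3(t) = K_3e^(4t)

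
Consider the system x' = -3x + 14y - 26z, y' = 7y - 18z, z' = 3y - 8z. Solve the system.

x(t) = K_1e^(-3t) - 2K_2e^(-2t) + 4K_3e^(t), y(t) = -2K_2e^(-2t) + 3K_3e^(t), z(t) = -K_2e^(-2t) + K_3e^(t)

Coefficient matrix A = [[-3, 14, -26], [0, 7, -18], [0, 3, -8]].
det(A - λI) = 0 gives eigenvalues λ = -3, -2, 1.
For λ=-3: eigenvector (1,0,0).
For λ=-2: eigenvector (-2,-2,-1).
For λ=1: eigenvector (4,3,1).
General solution: K_1e^(-3t)(1,0,0) + K_2e^(-2t)(-2,-2,-1) + K_3e^(t)(4,3,1).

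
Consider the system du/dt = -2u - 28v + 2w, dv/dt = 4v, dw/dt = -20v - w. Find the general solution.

u(t) = C_1e^(-2t) + 2C_2e^(-t) - 6C_3e^(4t), v(t) = C_3e^(4t), w(t) = C_2e^(-t) - 4C_3e^(4t)

Coefficient matrix A = [[-2, -28, 2], [0, 4, 0], [0, -20, -1]].
det(A - λI) = 0 gives eigenvalues λ = -2, -1, 4.
For λ=-2: eigenvector (1,0,0).
For λ=-1: eigenvector (2,0,1).
For λ=4: eigenvector (-6,1,-4).
General solution: C_1e^(-2t)(1,0,0) + C_2e^(-t)(2,0,1) + C_3e^(4t)(-6,1,-4).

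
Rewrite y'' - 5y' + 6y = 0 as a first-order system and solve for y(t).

y(t) = K_1e^(3t) + K_2e^(2t)

Let x_1 = y, x_2 = y'. Then x_1' = x_2 and x_2' = -6x_1 + 5x_2.
A = [[0,1],[-6,5]]; det(A-λI) = λ^2 - 5λ + 6.
Eigenvalues λ = 3, 2 with eigenvectors (1,3), (1,2).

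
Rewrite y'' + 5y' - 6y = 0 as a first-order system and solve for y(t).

Let x_1 = y, x_2 = y'. Then x_1' = x_2 and x_2' = 6x_1 - 5x_2.
A = [[0,1],[6,-5]]; det(A-λI) = λ^2 + 5λ - 6.
Eigenvalues λ = -6, 1 with eigenvectors (1,-6), (1,1).

y(t) = c_1e^(-6t) + c_2e^(t)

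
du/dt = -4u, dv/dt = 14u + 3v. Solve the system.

Coefficient matrix A = [[-4, 0], [14, 3]].
Characteristic polynomial det(A - λI) = λ^2 + λ - 12 = 0.
Eigenvalues λ = -4, 3.
For λ=-4: (A-λI) row 2 is [14, 7], so an eigenvector is (1, -2).
For λ=3: (A-λI) row 1 is [-7, 0], so an eigenvector is (0, 1).
General solution: C_1e^(-4t)(1,-2) + C_2e^(3t)(0,1).

u(t) = C_1e^(-4t), v(t) = -2C_1e^(-4t) + C_2e^(3t)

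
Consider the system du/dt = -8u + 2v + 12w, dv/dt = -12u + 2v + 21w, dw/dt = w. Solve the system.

u(t) = C_1e^(-4t) + 2C_2e^(t) + C_3e^(-2t), v(t) = 2C_1e^(-4t) + 3C_2e^(t) + 3C_3e^(-2t), w(t) = C_2e^(t)

Coefficient matrix A = [[-8, 2, 12], [-12, 2, 21], [0, 0, 1]].
det(A - λI) = 0 gives eigenvalues λ = -4, 1, -2.
For λ=-4: eigenvector (1,2,0).
For λ=1: eigenvector (2,3,1).
For λ=-2: eigenvector (1,3,0).
General solution: C_1e^(-4t)(1,2,0) + C_2e^(t)(2,3,1) + C_3e^(-2t)(1,3,0).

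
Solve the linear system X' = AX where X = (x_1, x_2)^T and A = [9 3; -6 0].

Coefficient matrix A = [[9, 3], [-6, 0]].
Characteristic polynomial det(A - λI) = λ^2 - 9λ + 18 = 0.
Eigenvalues λ = 3, 6.
For λ=3: (A-λI) row 1 is [6, 3], so an eigenvector is (1, -2).
For λ=6: (A-λI) row 1 is [3, 3], so an eigenvector is (-1, 1).
General solution: K_1e^(3t)(1,-2) + K_2e^(6t)(-1,1).

x_1(t) = K_1e^(3t) - K_2e^(6t), x_2(t) = -2K_1e^(3t) + K_2e^(6t)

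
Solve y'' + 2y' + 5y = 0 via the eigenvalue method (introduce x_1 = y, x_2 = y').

Let x_1 = y, x_2 = y'. Then x_1' = x_2 and x_2' = -5x_1 - 2x_2.
A = [[0,1],[-5,-2]]; det(A-λI) = λ^2 + 2λ + 5.
Eigenvalues λ = -1 ± 2i.

y(t) = C_1e^(-t)cos(2t) + C_2e^(-t)sin(2t)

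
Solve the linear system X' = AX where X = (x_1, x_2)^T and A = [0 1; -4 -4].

Coefficient matrix A = [[0, 1], [-4, -4]].
Characteristic polynomial det(A - λI) = λ^2 + 4λ + 4 = 0.
Single eigenvalue λ = -2 with algebraic multiplicity 2.
Eigenvector v = (-1,2); generalized eigenvector w with (A-λI)w=v is (-2,3).
General solution: e^(-2t)[C_1·v + C_2·(t·v + w)].

x_1(t) = -C_1e^(-2t) - C_2te^(-2t) - 2C_2e^(-2t), x_2(t) = 2C_1e^(-2t) + 2C_2te^(-2t) + 3C_2e^(-2t)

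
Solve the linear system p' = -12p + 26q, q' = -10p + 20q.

Coefficient matrix A = [[-12, 26], [-10, 20]].
Characteristic polynomial det(A - λI) = λ^2 - 8λ + 20 = 0.
Eigenvalues λ = 4 ± 2i (complex conjugate pair).
For λ=4+2i: an eigenvector is (-2,-1) - i(3,2) = (-2 - 3i, -1 - 2i).
A real fundamental pair from Re and Im of e^((4+2i)t)v: X_1 = e^(4t)(cos(2t)·(-2,-1) + sin(2t)·(3,2)), X_2 = e^(4t)(sin(2t)·(-2,-1) - cos(2t)·(3,2)).
General solution: K_1X_1 + K_2X_2.

p(t) = 3K_1e^(4t)sin(2t) - 2K_1e^(4t)cos(2t) - 2K_2e^(4t)sin(2t) - 3K_2e^(4t)cos(2t), q(t) = 2K_1e^(4t)sin(2t) - K_1e^(4t)cos(2t) - K_2e^(4t)sin(2t) - 2K_2e^(4t)cos(2t)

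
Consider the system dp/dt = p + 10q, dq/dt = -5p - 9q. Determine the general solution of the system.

p(t) = -C_1e^(-4t)sin(5t) + C_1e^(-4t)cos(5t) + C_2e^(-4t)sin(5t) + C_2e^(-4t)cos(5t), q(t) = -C_1e^(-4t)cos(5t) - C_2e^(-4t)sin(5t)

Coefficient matrix A = [[1, 10], [-5, -9]].
Characteristic polynomial det(A - λI) = λ^2 + 8λ + 41 = 0.
Eigenvalues λ = -4 ± 5i (complex conjugate pair).
For λ=-4+5i: an eigenvector is (1,-1) - i(-1,0) = (1 + i, -1).
A real fundamental pair from Re and Im of e^((-4+5i)t)v: X_1 = e^(-4t)(cos(5t)·(1,-1) + sin(5t)·(-1,0)), X_2 = e^(-4t)(sin(5t)·(1,-1) - cos(5t)·(-1,0)).
General solution: C_1X_1 + C_2X_2.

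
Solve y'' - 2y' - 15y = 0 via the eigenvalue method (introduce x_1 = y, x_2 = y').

y(t) = K_1e^(5t) + K_2e^(-3t)

Let x_1 = y, x_2 = y'. Then x_1' = x_2 and x_2' = 15x_1 + 2x_2.
A = [[0,1],[15,2]]; det(A-λI) = λ^2 - 2λ - 15.
Eigenvalues λ = 5, -3 with eigenvectors (1,5), (1,-3).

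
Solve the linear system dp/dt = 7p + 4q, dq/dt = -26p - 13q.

Coefficient matrix A = [[7, 4], [-26, -13]].
Characteristic polynomial det(A - λI) = λ^2 + 6λ + 13 = 0.
Eigenvalues λ = -3 ± 2i (complex conjugate pair).
For λ=-3+2i: an eigenvector is (1,-3) - i(-1,2) = (1 + i, -3 - 2i).
A real fundamental pair from Re and Im of e^((-3+2i)t)v: X_1 = e^(-3t)(cos(2t)·(1,-3) + sin(2t)·(-1,2)), X_2 = e^(-3t)(sin(2t)·(1,-3) - cos(2t)·(-1,2)).
General solution: c_1X_1 + c_2X_2.

p(t) = -c_1e^(-3t)sin(2t) + c_1e^(-3t)cos(2t) + c_2e^(-3t)sin(2t) + c_2e^(-3t)cos(2t), q(t) = 2c_1e^(-3t)sin(2t) - 3c_1e^(-3t)cos(2t) - 3c_2e^(-3t)sin(2t) - 2c_2e^(-3t)cos(2t)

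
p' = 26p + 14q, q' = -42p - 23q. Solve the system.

Coefficient matrix A = [[26, 14], [-42, -23]].
Characteristic polynomial det(A - λI) = λ^2 - 3λ - 10 = 0.
Eigenvalues λ = 5, -2.
For λ=5: (A-λI) row 1 is [21, 14], so an eigenvector is (2, -3).
For λ=-2: (A-λI) row 1 is [28, 14], so an eigenvector is (1, -2).
General solution: c_1e^(5t)(2,-3) + c_2e^(-2t)(1,-2).

p(t) = 2c_1e^(5t) + c_2e^(-2t), q(t) = -3c_1e^(5t) - 2c_2e^(-2t)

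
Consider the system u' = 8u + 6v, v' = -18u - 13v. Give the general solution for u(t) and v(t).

Coefficient matrix A = [[8, 6], [-18, -13]].
Characteristic polynomial det(A - λI) = λ^2 + 5λ + 4 = 0.
Eigenvalues λ = -1, -4.
For λ=-1: (A-λI) row 1 is [9, 6], so an eigenvector is (2, -3).
For λ=-4: (A-λI) row 1 is [12, 6], so an eigenvector is (-1, 2).
General solution: c_1e^(-t)(2,-3) + c_2e^(-4t)(-1,2).

u(t) = 2c_1e^(-t) - c_2e^(-4t), v(t) = -3c_1e^(-t) + 2c_2e^(-4t)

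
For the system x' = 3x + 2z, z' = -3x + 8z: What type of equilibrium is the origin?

unstable node

A = [[3,2],[-3,8]]; det(A-λI) = λ^2 - 11λ + 30.
λ = 6, 5: both positive.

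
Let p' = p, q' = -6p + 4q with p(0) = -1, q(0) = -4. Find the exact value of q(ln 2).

A = [[1,0],[-6,4]]; eigenvalues λ = 4, 1.
Eigenvectors: (0,1) for λ=4, (1,2) for λ=1.
From the initial condition, c_1 = -2, c_2 = -1.
q(ln 2) = (-2)(2^4)(1) + (-1)(2^1)(2) = -36.

-36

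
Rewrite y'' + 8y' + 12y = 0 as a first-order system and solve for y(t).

Let x_1 = y, x_2 = y'. Then x_1' = x_2 and x_2' = -12x_1 - 8x_2.
A = [[0,1],[-12,-8]]; det(A-λI) = λ^2 + 8λ + 12.
Eigenvalues λ = -2, -6 with eigenvectors (1,-2), (1,-6).

y(t) = K_1e^(-2t) + K_2e^(-6t)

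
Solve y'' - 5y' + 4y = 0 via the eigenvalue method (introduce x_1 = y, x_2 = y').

Let x_1 = y, x_2 = y'. Then x_1' = x_2 and x_2' = -4x_1 + 5x_2.
A = [[0,1],[-4,5]]; det(A-λI) = λ^2 - 5λ + 4.
Eigenvalues λ = 4, 1 with eigenvectors (1,4), (1,1).

y(t) = c_1e^(4t) + c_2e^(t)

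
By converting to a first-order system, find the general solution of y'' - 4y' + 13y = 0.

Let x_1 = y, x_2 = y'. Then x_1' = x_2 and x_2' = -13x_1 + 4x_2.
A = [[0,1],[-13,4]]; det(A-λI) = λ^2 - 4λ + 13.
Eigenvalues λ = 2 ± 3i.

y(t) = c_1e^(2t)cos(3t) + c_2e^(2t)sin(3t)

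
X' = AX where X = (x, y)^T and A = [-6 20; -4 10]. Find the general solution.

Coefficient matrix A = [[-6, 20], [-4, 10]].
Characteristic polynomial det(A - λI) = λ^2 - 4λ + 20 = 0.
Eigenvalues λ = 2 ± 4i (complex conjugate pair).
For λ=2+4i: an eigenvector is (-1,0) - i(2,1) = (-1 - 2i, 0 - i).
A real fundamental pair from Re and Im of e^((2+4i)t)v: X_1 = e^(2t)(cos(4t)·(-1,0) + sin(4t)·(2,1)), X_2 = e^(2t)(sin(4t)·(-1,0) - cos(4t)·(2,1)).
General solution: C_1X_1 + C_2X_2.

x(t) = 2C_1e^(2t)sin(4t) - C_1e^(2t)cos(4t) - C_2e^(2t)sin(4t) - 2C_2e^(2t)cos(4t), y(t) = C_1e^(2t)sin(4t) - C_2e^(2t)cos(4t)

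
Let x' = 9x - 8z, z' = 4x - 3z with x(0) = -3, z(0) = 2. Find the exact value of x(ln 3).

-2409

A = [[9,-8],[4,-3]]; eigenvalues λ = 5, 1.
Eigenvectors: (-2,-1) for λ=5, (-1,-1) for λ=1.
From the initial condition, c_1 = 5, c_2 = -7.
x(ln 3) = (5)(3^5)(-2) + (-7)(3^1)(-1) = -2409.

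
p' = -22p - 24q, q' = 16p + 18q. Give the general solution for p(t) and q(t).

Coefficient matrix A = [[-22, -24], [16, 18]].
Characteristic polynomial det(A - λI) = λ^2 + 4λ - 12 = 0.
Eigenvalues λ = 2, -6.
For λ=2: (A-λI) row 1 is [-24, -24], so an eigenvector is (-1, 1).
For λ=-6: (A-λI) row 1 is [-16, -24], so an eigenvector is (3, -2).
General solution: C_1e^(2t)(-1,1) + C_2e^(-6t)(3,-2).

p(t) = -C_1e^(2t) + 3C_2e^(-6t), q(t) = C_1e^(2t) - 2C_2e^(-6t)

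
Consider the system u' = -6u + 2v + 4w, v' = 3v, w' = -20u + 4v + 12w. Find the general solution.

Coefficient matrix A = [[-6, 2, 4], [0, 3, 0], [-20, 4, 12]].
det(A - λI) = 0 gives eigenvalues λ = 2, 3, 4.
For λ=2: eigenvector (1,0,2).
For λ=3: eigenvector (2,1,4).
For λ=4: eigenvector (2,0,5).
General solution: C_1e^(2t)(1,0,2) + C_2e^(3t)(2,1,4) + C_3e^(4t)(2,0,5).

u(t) = C_1e^(2t) + 2C_2e^(3t) + 2C_3e^(4t), v(t) = C_2e^(3t), w(t) = 2C_1e^(2t) + 4C_2e^(3t) + 5C_3e^(4t)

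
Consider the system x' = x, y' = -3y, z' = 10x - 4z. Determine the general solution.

x(t) = C_1e^(t), y(t) = C_3e^(-3t), z(t) = 2C_1e^(t) + C_2e^(-4t)

Coefficient matrix A = [[1, 0, 0], [0, -3, 0], [10, 0, -4]].
det(A - λI) = 0 gives eigenvalues λ = 1, -4, -3.
For λ=1: eigenvector (1,0,2).
For λ=-4: eigenvector (0,0,1).
For λ=-3: eigenvector (0,1,0).
General solution: C_1e^(t)(1,0,2) + C_2e^(-4t)(0,0,1) + C_3e^(-3t)(0,1,0).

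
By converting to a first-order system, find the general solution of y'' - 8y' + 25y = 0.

Let x_1 = y, x_2 = y'. Then x_1' = x_2 and x_2' = -25x_1 + 8x_2.
A = [[0,1],[-25,8]]; det(A-λI) = λ^2 - 8λ + 25.
Eigenvalues λ = 4 ± 3i.

y(t) = K_1e^(4t)cos(3t) + K_2e^(4t)sin(3t)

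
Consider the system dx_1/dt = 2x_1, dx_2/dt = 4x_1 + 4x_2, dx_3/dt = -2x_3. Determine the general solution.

x_1(t) = C_1e^(2t), x_2(t) = -2C_1e^(2t) + C_3e^(4t), x_3(t) = C_2e^(-2t)

Coefficient matrix A = [[2, 0, 0], [4, 4, 0], [0, 0, -2]].
det(A - λI) = 0 gives eigenvalues λ = 2, -2, 4.
For λ=2: eigenvector (1,-2,0).
For λ=-2: eigenvector (0,0,1).
For λ=4: eigenvector (0,1,0).
General solution: C_1e^(2t)(1,-2,0) + C_2e^(-2t)(0,0,1) + C_3e^(4t)(0,1,0).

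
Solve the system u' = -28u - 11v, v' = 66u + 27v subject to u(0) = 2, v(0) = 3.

u(t) = -7e^(5t) + 9e^(-6t), v(t) = 21e^(5t) - 18e^(-6t)

Coefficient matrix A = [[-28, -11], [66, 27]].
Characteristic polynomial det(A - λI) = λ^2 + λ - 30 = 0.
Eigenvalues λ = -6, 5.
For λ=-6: (A-λI) row 1 is [-22, -11], so an eigenvector is (1, -2).
For λ=5: (A-λI) row 1 is [-33, -11], so an eigenvector is (-1, 3).
General solution: C_1e^(-6t)(1,-2) + C_2e^(5t)(-1,3).
Applying u(0)=2, v(0)=3 gives C_1=9, C_2=7.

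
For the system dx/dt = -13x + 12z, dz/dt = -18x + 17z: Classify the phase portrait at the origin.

saddle

A = [[-13,12],[-18,17]]; det(A-λI) = λ^2 - 4λ - 5.
λ = -1, 5: opposite signs.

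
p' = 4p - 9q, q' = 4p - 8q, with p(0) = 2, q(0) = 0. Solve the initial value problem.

p(t) = 12te^(-2t) + 2e^(-2t), q(t) = 8te^(-2t)

Coefficient matrix A = [[4, -9], [4, -8]].
Characteristic polynomial det(A - λI) = λ^2 + 4λ + 4 = 0.
Single eigenvalue λ = -2 with algebraic multiplicity 2.
Eigenvector v = (3,2); generalized eigenvector w with (A-λI)w=v is (-1,-1).
General solution: e^(-2t)[K_1·v + K_2·(t·v + w)].
Applying p(0)=2, q(0)=0 gives K_1=2, K_2=4.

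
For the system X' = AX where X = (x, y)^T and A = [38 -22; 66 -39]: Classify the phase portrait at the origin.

saddle

A = [[38,-22],[66,-39]]; det(A-λI) = λ^2 + λ - 30.
λ = -6, 5: opposite signs.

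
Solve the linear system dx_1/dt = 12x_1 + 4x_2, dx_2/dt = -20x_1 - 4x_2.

x_1(t) = -c_1e^(4t)cos(4t) - c_2e^(4t)sin(4t), x_2(t) = c_1e^(4t)sin(4t) + 2c_1e^(4t)cos(4t) + 2c_2e^(4t)sin(4t) - c_2e^(4t)cos(4t)

Coefficient matrix A = [[12, 4], [-20, -4]].
Characteristic polynomial det(A - λI) = λ^2 - 8λ + 32 = 0.
Eigenvalues λ = 4 ± 4i (complex conjugate pair).
For λ=4+4i: an eigenvector is (-1,2) - i(0,1) = (-1, 2 - i).
A real fundamental pair from Re and Im of e^((4+4i)t)v: X_1 = e^(4t)(cos(4t)·(-1,2) + sin(4t)·(0,1)), X_2 = e^(4t)(sin(4t)·(-1,2) - cos(4t)·(0,1)).
General solution: c_1X_1 + c_2X_2.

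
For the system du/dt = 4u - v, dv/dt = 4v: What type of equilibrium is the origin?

A = [[4,-1],[0,4]]; det(A-λI) = λ^2 - 8λ + 16.
repeated λ = 4 with a single eigenvector.

unstable improper node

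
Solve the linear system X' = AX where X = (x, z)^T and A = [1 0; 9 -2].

x(t) = -c_2e^(t), z(t) = -c_1e^(-2t) - 3c_2e^(t)

Coefficient matrix A = [[1, 0], [9, -2]].
Characteristic polynomial det(A - λI) = λ^2 + λ - 2 = 0.
Eigenvalues λ = -2, 1.
For λ=-2: (A-λI) row 1 is [3, 0], so an eigenvector is (0, -1).
For λ=1: (A-λI) row 2 is [9, -3], so an eigenvector is (-1, -3).
General solution: c_1e^(-2t)(0,-1) + c_2e^(t)(-1,-3).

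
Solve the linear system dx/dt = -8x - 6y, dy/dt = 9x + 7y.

x(t) = -C_1e^(-2t) + 2C_2e^(t), y(t) = C_1e^(-2t) - 3C_2e^(t)

Coefficient matrix A = [[-8, -6], [9, 7]].
Characteristic polynomial det(A - λI) = λ^2 + λ - 2 = 0.
Eigenvalues λ = -2, 1.
For λ=-2: (A-λI) row 1 is [-6, -6], so an eigenvector is (-1, 1).
For λ=1: (A-λI) row 1 is [-9, -6], so an eigenvector is (2, -3).
General solution: C_1e^(-2t)(-1,1) + C_2e^(t)(2,-3).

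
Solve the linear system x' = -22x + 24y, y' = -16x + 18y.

Coefficient matrix A = [[-22, 24], [-16, 18]].
Characteristic polynomial det(A - λI) = λ^2 + 4λ - 12 = 0.
Eigenvalues λ = 2, -6.
For λ=2: (A-λI) row 1 is [-24, 24], so an eigenvector is (1, 1).
For λ=-6: (A-λI) row 1 is [-16, 24], so an eigenvector is (-3, -2).
General solution: K_1e^(2t)(1,1) + K_2e^(-6t)(-3,-2).

x(t) = K_1e^(2t) - 3K_2e^(-6t), y(t) = K_1e^(2t) - 2K_2e^(-6t)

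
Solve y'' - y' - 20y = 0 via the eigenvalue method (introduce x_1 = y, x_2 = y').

Let x_1 = y, x_2 = y'. Then x_1' = x_2 and x_2' = 20x_1 + x_2.
A = [[0,1],[20,1]]; det(A-λI) = λ^2 - λ - 20.
Eigenvalues λ = -4, 5 with eigenvectors (1,-4), (1,5).

y(t) = c_1e^(-4t) + c_2e^(5t)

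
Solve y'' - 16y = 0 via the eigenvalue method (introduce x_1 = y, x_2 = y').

y(t) = C_1e^(4t) + C_2e^(-4t)

Let x_1 = y, x_2 = y'. Then x_1' = x_2 and x_2' = 16x_1.
A = [[0,1],[16,0]]; det(A-λI) = λ^2 - 16.
Eigenvalues λ = 4, -4 with eigenvectors (1,4), (1,-4).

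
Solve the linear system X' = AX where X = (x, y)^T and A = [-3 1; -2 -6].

x(t) = -K_1e^(-5t) - K_2e^(-4t), y(t) = 2K_1e^(-5t) + K_2e^(-4t)

Coefficient matrix A = [[-3, 1], [-2, -6]].
Characteristic polynomial det(A - λI) = λ^2 + 9λ + 20 = 0.
Eigenvalues λ = -5, -4.
For λ=-5: (A-λI) row 1 is [2, 1], so an eigenvector is (-1, 2).
For λ=-4: (A-λI) row 1 is [1, 1], so an eigenvector is (-1, 1).
General solution: K_1e^(-5t)(-1,2) + K_2e^(-4t)(-1,1).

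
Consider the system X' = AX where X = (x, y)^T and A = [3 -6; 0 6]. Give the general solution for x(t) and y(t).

Coefficient matrix A = [[3, -6], [0, 6]].
Characteristic polynomial det(A - λI) = λ^2 - 9λ + 18 = 0.
Eigenvalues λ = 3, 6.
For λ=3: (A-λI) row 1 is [0, -6], so an eigenvector is (1, 0).
For λ=6: (A-λI) row 1 is [-3, -6], so an eigenvector is (-2, 1).
General solution: c_1e^(3t)(1,0) + c_2e^(6t)(-2,1).

x(t) = c_1e^(3t) - 2c_2e^(6t), y(t) = c_2e^(6t)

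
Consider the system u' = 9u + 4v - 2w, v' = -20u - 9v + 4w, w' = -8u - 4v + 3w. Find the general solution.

Coefficient matrix A = [[9, 4, -2], [-20, -9, 4], [-8, -4, 3]].
det(A - λI) = 0 gives eigenvalues λ = -1, 1, 3.
For λ=-1: eigenvector (-1,3,1).
For λ=1: eigenvector (1,-2,0).
For λ=3: eigenvector (-1,2,1).
General solution: C_1e^(-t)(-1,3,1) + C_2e^(t)(1,-2,0) + C_3e^(3t)(-1,2,1).

u(t) = -C_1e^(-t) + C_2e^(t) - C_3e^(3t), v(t) = 3C_1e^(-t) - 2C_2e^(t) + 2C_3e^(3t), w(t) = C_1e^(-t) + C_3e^(3t)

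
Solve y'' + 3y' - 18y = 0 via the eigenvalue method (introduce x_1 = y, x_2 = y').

Let x_1 = y, x_2 = y'. Then x_1' = x_2 and x_2' = 18x_1 - 3x_2.
A = [[0,1],[18,-3]]; det(A-λI) = λ^2 + 3λ - 18.
Eigenvalues λ = -6, 3 with eigenvectors (1,-6), (1,3).

y(t) = c_1e^(-6t) + c_2e^(3t)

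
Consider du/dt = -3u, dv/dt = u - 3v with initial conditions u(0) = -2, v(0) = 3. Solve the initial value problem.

u(t) = -2e^(-3t), v(t) = -2te^(-3t) + 3e^(-3t)

Coefficient matrix A = [[-3, 0], [1, -3]].
Characteristic polynomial det(A - λI) = λ^2 + 6λ + 9 = 0.
Single eigenvalue λ = -3 with algebraic multiplicity 2.
Eigenvector v = (0,-1); generalized eigenvector w with (A-λI)w=v is (-1,1).
General solution: e^(-3t)[K_1·v + K_2·(t·v + w)].
Applying u(0)=-2, v(0)=3 gives K_1=-1, K_2=2.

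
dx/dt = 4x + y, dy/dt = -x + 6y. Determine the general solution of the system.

Coefficient matrix A = [[4, 1], [-1, 6]].
Characteristic polynomial det(A - λI) = λ^2 - 10λ + 25 = 0.
Single eigenvalue λ = 5 with algebraic multiplicity 2.
Eigenvector v = (-1,-1); generalized eigenvector w with (A-λI)w=v is (-1,-2).
General solution: e^(5t)[K_1·v + K_2·(t·v + w)].

x(t) = -K_1e^(5t) - K_2te^(5t) - K_2e^(5t), y(t) = -K_1e^(5t) - K_2te^(5t) - 2K_2e^(5t)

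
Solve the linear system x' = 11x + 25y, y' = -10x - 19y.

Coefficient matrix A = [[11, 25], [-10, -19]].
Characteristic polynomial det(A - λI) = λ^2 + 8λ + 41 = 0.
Eigenvalues λ = -4 ± 5i (complex conjugate pair).
For λ=-4+5i: an eigenvector is (-1,1) - i(2,-1) = (-1 - 2i, 1 + i).
A real fundamental pair from Re and Im of e^((-4+5i)t)v: X_1 = e^(-4t)(cos(5t)·(-1,1) + sin(5t)·(2,-1)), X_2 = e^(-4t)(sin(5t)·(-1,1) - cos(5t)·(2,-1)).
General solution: c_1X_1 + c_2X_2.

x(t) = 2c_1e^(-4t)sin(5t) - c_1e^(-4t)cos(5t) - c_2e^(-4t)sin(5t) - 2c_2e^(-4t)cos(5t), y(t) = -c_1e^(-4t)sin(5t) + c_1e^(-4t)cos(5t) + c_2e^(-4t)sin(5t) + c_2e^(-4t)cos(5t)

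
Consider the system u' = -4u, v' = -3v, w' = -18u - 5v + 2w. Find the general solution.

u(t) = K_1e^(-4t), v(t) = K_2e^(-3t), w(t) = 3K_1e^(-4t) + K_2e^(-3t) + K_3e^(2t)

Coefficient matrix A = [[-4, 0, 0], [0, -3, 0], [-18, -5, 2]].
det(A - λI) = 0 gives eigenvalues λ = -4, -3, 2.
For λ=-4: eigenvector (1,0,3).
For λ=-3: eigenvector (0,1,1).
For λ=2: eigenvector (0,0,1).
General solution: K_1e^(-4t)(1,0,3) + K_2e^(-3t)(0,1,1) + K_3e^(2t)(0,0,1).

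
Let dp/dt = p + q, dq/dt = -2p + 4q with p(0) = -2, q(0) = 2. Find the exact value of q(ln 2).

A = [[1,1],[-2,4]]; eigenvalues λ = 3, 2.
Eigenvectors: (-1,-2) for λ=3, (1,1) for λ=2.
From the initial condition, c_1 = -4, c_2 = -6.
q(ln 2) = (-4)(2^3)(-2) + (-6)(2^2)(1) = 40.

40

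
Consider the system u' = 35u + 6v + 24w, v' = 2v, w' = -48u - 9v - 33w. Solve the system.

u(t) = 3K_1e^(3t) + 2K_2e^(2t) - 2K_3e^(-t), v(t) = K_2e^(2t), w(t) = -4K_1e^(3t) - 3K_2e^(2t) + 3K_3e^(-t)

Coefficient matrix A = [[35, 6, 24], [0, 2, 0], [-48, -9, -33]].
det(A - λI) = 0 gives eigenvalues λ = 3, 2, -1.
For λ=3: eigenvector (3,0,-4).
For λ=2: eigenvector (2,1,-3).
For λ=-1: eigenvector (-2,0,3).
General solution: K_1e^(3t)(3,0,-4) + K_2e^(2t)(2,1,-3) + K_3e^(-t)(-2,0,3).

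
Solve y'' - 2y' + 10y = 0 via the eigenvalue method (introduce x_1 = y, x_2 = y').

y(t) = C_1e^(t)cos(3t) + C_2e^(t)sin(3t)

Let x_1 = y, x_2 = y'. Then x_1' = x_2 and x_2' = -10x_1 + 2x_2.
A = [[0,1],[-10,2]]; det(A-λI) = λ^2 - 2λ + 10.
Eigenvalues λ = 1 ± 3i.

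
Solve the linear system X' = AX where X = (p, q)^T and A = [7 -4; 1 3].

Coefficient matrix A = [[7, -4], [1, 3]].
Characteristic polynomial det(A - λI) = λ^2 - 10λ + 25 = 0.
Single eigenvalue λ = 5 with algebraic multiplicity 2.
Eigenvector v = (2,1); generalized eigenvector w with (A-λI)w=v is (1,0).
General solution: e^(5t)[K_1·v + K_2·(t·v + w)].

p(t) = 2K_1e^(5t) + 2K_2te^(5t) + K_2e^(5t), q(t) = K_1e^(5t) + K_2te^(5t)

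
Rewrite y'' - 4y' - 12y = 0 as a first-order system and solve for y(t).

y(t) = c_1e^(6t) + c_2e^(-2t)

Let x_1 = y, x_2 = y'. Then x_1' = x_2 and x_2' = 12x_1 + 4x_2.
A = [[0,1],[12,4]]; det(A-λI) = λ^2 - 4λ - 12.
Eigenvalues λ = 6, -2 with eigenvectors (1,6), (1,-2).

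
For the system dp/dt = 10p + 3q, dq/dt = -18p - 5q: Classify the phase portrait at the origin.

A = [[10,3],[-18,-5]]; det(A-λI) = λ^2 - 5λ + 4.
λ = 1, 4: both positive.

unstable node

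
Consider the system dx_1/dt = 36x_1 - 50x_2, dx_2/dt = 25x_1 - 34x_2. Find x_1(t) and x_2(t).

Coefficient matrix A = [[36, -50], [25, -34]].
Characteristic polynomial det(A - λI) = λ^2 - 2λ + 26 = 0.
Eigenvalues λ = 1 ± 5i (complex conjugate pair).
For λ=1+5i: an eigenvector is (1,1) - i(-3,-2) = (1 + 3i, 1 + 2i).
A real fundamental pair from Re and Im of e^((1+5i)t)v: X_1 = e^(t)(cos(5t)·(1,1) + sin(5t)·(-3,-2)), X_2 = e^(t)(sin(5t)·(1,1) - cos(5t)·(-3,-2)).
General solution: K_1X_1 + K_2X_2.

x_1(t) = -3K_1e^(t)sin(5t) + K_1e^(t)cos(5t) + K_2e^(t)sin(5t) + 3K_2e^(t)cos(5t), x_2(t) = -2K_1e^(t)sin(5t) + K_1e^(t)cos(5t) + K_2e^(t)sin(5t) + 2K_2e^(t)cos(5t)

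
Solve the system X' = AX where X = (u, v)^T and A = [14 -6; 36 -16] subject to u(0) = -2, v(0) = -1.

Coefficient matrix A = [[14, -6], [36, -16]].
Characteristic polynomial det(A - λI) = λ^2 + 2λ - 8 = 0.
Eigenvalues λ = -4, 2.
For λ=-4: (A-λI) row 1 is [18, -6], so an eigenvector is (1, 3).
For λ=2: (A-λI) row 1 is [12, -6], so an eigenvector is (1, 2).
General solution: C_1e^(-4t)(1,3) + C_2e^(2t)(1,2).
Applying u(0)=-2, v(0)=-1 gives C_1=3, C_2=-5.

u(t) = -5e^(2t) + 3e^(-4t), v(t) = -10e^(2t) + 9e^(-4t)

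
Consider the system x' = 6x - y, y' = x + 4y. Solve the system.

Coefficient matrix A = [[6, -1], [1, 4]].
Characteristic polynomial det(A - λI) = λ^2 - 10λ + 25 = 0.
Single eigenvalue λ = 5 with algebraic multiplicity 2.
Eigenvector v = (1,1); generalized eigenvector w with (A-λI)w=v is (-1,-2).
General solution: e^(5t)[c_1·v + c_2·(t·v + w)].

x(t) = c_1e^(5t) + c_2te^(5t) - c_2e^(5t), y(t) = c_1e^(5t) + c_2te^(5t) - 2c_2e^(5t)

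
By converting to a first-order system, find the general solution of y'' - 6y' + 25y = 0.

Let x_1 = y, x_2 = y'. Then x_1' = x_2 and x_2' = -25x_1 + 6x_2.
A = [[0,1],[-25,6]]; det(A-λI) = λ^2 - 6λ + 25.
Eigenvalues λ = 3 ± 4i.

y(t) = K_1e^(3t)cos(4t) + K_2e^(3t)sin(4t)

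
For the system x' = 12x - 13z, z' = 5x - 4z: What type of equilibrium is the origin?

unstable spiral

A = [[12,-13],[5,-4]]; det(A-λI) = λ^2 - 8λ + 17.
λ = 4 ± i: positive real part.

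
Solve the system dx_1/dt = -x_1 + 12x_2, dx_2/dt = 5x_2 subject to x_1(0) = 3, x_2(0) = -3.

x_1(t) = -6e^(5t) + 9e^(-t), x_2(t) = -3e^(5t)

Coefficient matrix A = [[-1, 12], [0, 5]].
Characteristic polynomial det(A - λI) = λ^2 - 4λ - 5 = 0.
Eigenvalues λ = 5, -1.
For λ=5: (A-λI) row 1 is [-6, 12], so an eigenvector is (2, 1).
For λ=-1: (A-λI) row 1 is [0, 12], so an eigenvector is (1, 0).
General solution: c_1e^(5t)(2,1) + c_2e^(-t)(1,0).
Applying x_1(0)=3, x_2(0)=-3 gives c_1=-3, c_2=9.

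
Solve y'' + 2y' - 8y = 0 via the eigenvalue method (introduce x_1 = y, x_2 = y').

Let x_1 = y, x_2 = y'. Then x_1' = x_2 and x_2' = 8x_1 - 2x_2.
A = [[0,1],[8,-2]]; det(A-λI) = λ^2 + 2λ - 8.
Eigenvalues λ = 2, -4 with eigenvectors (1,2), (1,-4).

y(t) = C_1e^(2t) + C_2e^(-4t)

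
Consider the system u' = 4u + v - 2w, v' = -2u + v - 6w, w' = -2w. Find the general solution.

u(t) = c_1e^(2t) + c_2e^(3t), v(t) = -2c_1e^(2t) - c_2e^(3t) + 2c_3e^(-2t), w(t) = c_3e^(-2t)

Coefficient matrix A = [[4, 1, -2], [-2, 1, -6], [0, 0, -2]].
det(A - λI) = 0 gives eigenvalues λ = 2, 3, -2.
For λ=2: eigenvector (1,-2,0).
For λ=3: eigenvector (1,-1,0).
For λ=-2: eigenvector (0,2,1).
General solution: c_1e^(2t)(1,-2,0) + c_2e^(3t)(1,-1,0) + c_3e^(-2t)(0,2,1).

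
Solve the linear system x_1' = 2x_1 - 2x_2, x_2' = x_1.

x_1(t) = -C_1e^(t)sin(t) + C_1e^(t)cos(t) + C_2e^(t)sin(t) + C_2e^(t)cos(t), x_2(t) = C_1e^(t)cos(t) + C_2e^(t)sin(t)

Coefficient matrix A = [[2, -2], [1, 0]].
Characteristic polynomial det(A - λI) = λ^2 - 2λ + 2 = 0.
Eigenvalues λ = 1 ± i (complex conjugate pair).
For λ=1+i: an eigenvector is (1,1) - i(-1,0) = (1 + i, 1).
A real fundamental pair from Re and Im of e^((1+i)t)v: X_1 = e^(t)(cos(t)·(1,1) + sin(t)·(-1,0)), X_2 = e^(t)(sin(t)·(1,1) - cos(t)·(-1,0)).
General solution: C_1X_1 + C_2X_2.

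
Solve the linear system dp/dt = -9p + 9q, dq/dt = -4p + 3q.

Coefficient matrix A = [[-9, 9], [-4, 3]].
Characteristic polynomial det(A - λI) = λ^2 + 6λ + 9 = 0.
Single eigenvalue λ = -3 with algebraic multiplicity 2.
Eigenvector v = (-3,-2); generalized eigenvector w with (A-λI)w=v is (-1,-1).
General solution: e^(-3t)[c_1·v + c_2·(t·v + w)].

p(t) = -3c_1e^(-3t) - 3c_2te^(-3t) - c_2e^(-3t), q(t) = -2c_1e^(-3t) - 2c_2te^(-3t) - c_2e^(-3t)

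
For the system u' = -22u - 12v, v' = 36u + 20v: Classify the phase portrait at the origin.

saddle

A = [[-22,-12],[36,20]]; det(A-λI) = λ^2 + 2λ - 8.
λ = 2, -4: opposite signs.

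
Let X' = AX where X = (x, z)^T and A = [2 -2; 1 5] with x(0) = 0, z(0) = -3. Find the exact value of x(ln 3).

324

A = [[2,-2],[1,5]]; eigenvalues λ = 4, 3.
Eigenvectors: (1,-1) for λ=4, (2,-1) for λ=3.
From the initial condition, c_1 = 6, c_2 = -3.
x(ln 3) = (6)(3^4)(1) + (-3)(3^3)(2) = 324.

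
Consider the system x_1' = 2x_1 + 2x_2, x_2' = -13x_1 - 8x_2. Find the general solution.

x_1(t) = c_1e^(-3t)sin(t) - c_1e^(-3t)cos(t) - c_2e^(-3t)sin(t) - c_2e^(-3t)cos(t), x_2(t) = -2c_1e^(-3t)sin(t) + 3c_1e^(-3t)cos(t) + 3c_2e^(-3t)sin(t) + 2c_2e^(-3t)cos(t)

Coefficient matrix A = [[2, 2], [-13, -8]].
Characteristic polynomial det(A - λI) = λ^2 + 6λ + 10 = 0.
Eigenvalues λ = -3 ± i (complex conjugate pair).
For λ=-3+i: an eigenvector is (-1,3) - i(1,-2) = (-1 - i, 3 + 2i).
A real fundamental pair from Re and Im of e^((-3+i)t)v: X_1 = e^(-3t)(cos(t)·(-1,3) + sin(t)·(1,-2)), X_2 = e^(-3t)(sin(t)·(-1,3) - cos(t)·(1,-2)).
General solution: c_1X_1 + c_2X_2.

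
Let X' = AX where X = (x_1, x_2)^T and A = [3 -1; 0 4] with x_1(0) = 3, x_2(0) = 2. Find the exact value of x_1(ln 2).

8

A = [[3,-1],[0,4]]; eigenvalues λ = 4, 3.
Eigenvectors: (-1,1) for λ=4, (1,0) for λ=3.
From the initial condition, c_1 = 2, c_2 = 5.
x_1(ln 2) = (2)(2^4)(-1) + (5)(2^3)(1) = 8.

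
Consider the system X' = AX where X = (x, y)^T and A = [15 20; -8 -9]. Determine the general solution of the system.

x(t) = 2K_1e^(3t)sin(4t) - K_1e^(3t)cos(4t) - K_2e^(3t)sin(4t) - 2K_2e^(3t)cos(4t), y(t) = -K_1e^(3t)sin(4t) + K_1e^(3t)cos(4t) + K_2e^(3t)sin(4t) + K_2e^(3t)cos(4t)

Coefficient matrix A = [[15, 20], [-8, -9]].
Characteristic polynomial det(A - λI) = λ^2 - 6λ + 25 = 0.
Eigenvalues λ = 3 ± 4i (complex conjugate pair).
For λ=3+4i: an eigenvector is (-1,1) - i(2,-1) = (-1 - 2i, 1 + i).
A real fundamental pair from Re and Im of e^((3+4i)t)v: X_1 = e^(3t)(cos(4t)·(-1,1) + sin(4t)·(2,-1)), X_2 = e^(3t)(sin(4t)·(-1,1) - cos(4t)·(2,-1)).
General solution: K_1X_1 + K_2X_2.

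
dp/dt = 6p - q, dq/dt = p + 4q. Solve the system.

p(t) = K_1e^(5t) + K_2te^(5t) + 3K_2e^(5t), q(t) = K_1e^(5t) + K_2te^(5t) + 2K_2e^(5t)

Coefficient matrix A = [[6, -1], [1, 4]].
Characteristic polynomial det(A - λI) = λ^2 - 10λ + 25 = 0.
Single eigenvalue λ = 5 with algebraic multiplicity 2.
Eigenvector v = (1,1); generalized eigenvector w with (A-λI)w=v is (3,2).
General solution: e^(5t)[K_1·v + K_2·(t·v + w)].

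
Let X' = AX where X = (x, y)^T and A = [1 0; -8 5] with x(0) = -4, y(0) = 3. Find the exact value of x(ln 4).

A = [[1,0],[-8,5]]; eigenvalues λ = 1, 5.
Eigenvectors: (-1,-2) for λ=1, (0,1) for λ=5.
From the initial condition, c_1 = 4, c_2 = 11.
x(ln 4) = (4)(4^1)(-1) + (11)(4^5)(0) = -16.

-16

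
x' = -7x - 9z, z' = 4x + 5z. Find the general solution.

x(t) = 3c_1e^(-t) + 3c_2te^(-t) + c_2e^(-t), z(t) = -2c_1e^(-t) - 2c_2te^(-t) - c_2e^(-t)

Coefficient matrix A = [[-7, -9], [4, 5]].
Characteristic polynomial det(A - λI) = λ^2 + 2λ + 1 = 0.
Single eigenvalue λ = -1 with algebraic multiplicity 2.
Eigenvector v = (3,-2); generalized eigenvector w with (A-λI)w=v is (1,-1).
General solution: e^(-t)[c_1·v + c_2·(t·v + w)].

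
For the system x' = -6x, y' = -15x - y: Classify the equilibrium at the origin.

A = [[-6,0],[-15,-1]]; det(A-λI) = λ^2 + 7λ + 6.
λ = -6, -1: both negative.

stable node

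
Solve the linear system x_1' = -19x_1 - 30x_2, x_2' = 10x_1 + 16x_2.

Coefficient matrix A = [[-19, -30], [10, 16]].
Characteristic polynomial det(A - λI) = λ^2 + 3λ - 4 = 0.
Eigenvalues λ = 1, -4.
For λ=1: (A-λI) row 1 is [-20, -30], so an eigenvector is (3, -2).
For λ=-4: (A-λI) row 1 is [-15, -30], so an eigenvector is (-2, 1).
General solution: K_1e^(t)(3,-2) + K_2e^(-4t)(-2,1).

x_1(t) = 3K_1e^(t) - 2K_2e^(-4t), x_2(t) = -2K_1e^(t) + K_2e^(-4t)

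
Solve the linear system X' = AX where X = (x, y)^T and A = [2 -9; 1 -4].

Coefficient matrix A = [[2, -9], [1, -4]].
Characteristic polynomial det(A - λI) = λ^2 + 2λ + 1 = 0.
Single eigenvalue λ = -1 with algebraic multiplicity 2.
Eigenvector v = (-3,-1); generalized eigenvector w with (A-λI)w=v is (-1,0).
General solution: e^(-t)[c_1·v + c_2·(t·v + w)].

x(t) = -3c_1e^(-t) - 3c_2te^(-t) - c_2e^(-t), y(t) = -c_1e^(-t) - c_2te^(-t)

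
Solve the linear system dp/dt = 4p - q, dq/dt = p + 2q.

p(t) = C_1e^(3t) + C_2te^(3t) - C_2e^(3t), q(t) = C_1e^(3t) + C_2te^(3t) - 2C_2e^(3t)

Coefficient matrix A = [[4, -1], [1, 2]].
Characteristic polynomial det(A - λI) = λ^2 - 6λ + 9 = 0.
Single eigenvalue λ = 3 with algebraic multiplicity 2.
Eigenvector v = (1,1); generalized eigenvector w with (A-λI)w=v is (-1,-2).
General solution: e^(3t)[C_1·v + C_2·(t·v + w)].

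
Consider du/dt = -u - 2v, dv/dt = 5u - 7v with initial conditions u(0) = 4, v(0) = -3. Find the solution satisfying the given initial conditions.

u(t) = 18e^(-4t)sin(t) + 4e^(-4t)cos(t), v(t) = 29e^(-4t)sin(t) - 3e^(-4t)cos(t)

Coefficient matrix A = [[-1, -2], [5, -7]].
Characteristic polynomial det(A - λI) = λ^2 + 8λ + 17 = 0.
Eigenvalues λ = -4 ± i (complex conjugate pair).
For λ=-4+i: an eigenvector is (-1,-2) - i(1,1) = (-1 - i, -2 - i).
A real fundamental pair from Re and Im of e^((-4+i)t)v: X_1 = e^(-4t)(cos(t)·(-1,-2) + sin(t)·(1,1)), X_2 = e^(-4t)(sin(t)·(-1,-2) - cos(t)·(1,1)).
General solution: C_1X_1 + C_2X_2.
Applying u(0)=4, v(0)=-3 gives C_1=7, C_2=-11.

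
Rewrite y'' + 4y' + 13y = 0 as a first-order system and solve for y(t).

Let x_1 = y, x_2 = y'. Then x_1' = x_2 and x_2' = -13x_1 - 4x_2.
A = [[0,1],[-13,-4]]; det(A-λI) = λ^2 + 4λ + 13.
Eigenvalues λ = -2 ± 3i.

y(t) = K_1e^(-2t)cos(3t) + K_2e^(-2t)sin(3t)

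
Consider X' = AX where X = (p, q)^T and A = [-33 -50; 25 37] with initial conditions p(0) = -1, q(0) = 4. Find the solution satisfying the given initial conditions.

p(t) = -33e^(2t)sin(5t) - e^(2t)cos(5t), q(t) = 23e^(2t)sin(5t) + 4e^(2t)cos(5t)

Coefficient matrix A = [[-33, -50], [25, 37]].
Characteristic polynomial det(A - λI) = λ^2 - 4λ + 29 = 0.
Eigenvalues λ = 2 ± 5i (complex conjugate pair).
For λ=2+5i: an eigenvector is (-3,2) - i(1,-1) = (-3 - i, 2 + i).
A real fundamental pair from Re and Im of e^((2+5i)t)v: X_1 = e^(2t)(cos(5t)·(-3,2) + sin(5t)·(1,-1)), X_2 = e^(2t)(sin(5t)·(-3,2) - cos(5t)·(1,-1)).
General solution: K_1X_1 + K_2X_2.
Applying p(0)=-1, q(0)=4 gives K_1=-3, K_2=10.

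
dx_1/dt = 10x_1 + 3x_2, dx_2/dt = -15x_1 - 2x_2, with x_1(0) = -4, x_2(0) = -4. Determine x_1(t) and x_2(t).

x_1(t) = -12e^(4t)sin(3t) - 4e^(4t)cos(3t), x_2(t) = 28e^(4t)sin(3t) - 4e^(4t)cos(3t)

Coefficient matrix A = [[10, 3], [-15, -2]].
Characteristic polynomial det(A - λI) = λ^2 - 8λ + 25 = 0.
Eigenvalues λ = 4 ± 3i (complex conjugate pair).
For λ=4+3i: an eigenvector is (0,-1) - i(-1,2) = (0 + i, -1 - 2i).
A real fundamental pair from Re and Im of e^((4+3i)t)v: X_1 = e^(4t)(cos(3t)·(0,-1) + sin(3t)·(-1,2)), X_2 = e^(4t)(sin(3t)·(0,-1) - cos(3t)·(-1,2)).
General solution: c_1X_1 + c_2X_2.
Applying x_1(0)=-4, x_2(0)=-4 gives c_1=12, c_2=-4.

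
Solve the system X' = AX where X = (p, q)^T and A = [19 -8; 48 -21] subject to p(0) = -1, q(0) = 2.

Coefficient matrix A = [[19, -8], [48, -21]].
Characteristic polynomial det(A - λI) = λ^2 + 2λ - 15 = 0.
Eigenvalues λ = 3, -5.
For λ=3: (A-λI) row 1 is [16, -8], so an eigenvector is (1, 2).
For λ=-5: (A-λI) row 1 is [24, -8], so an eigenvector is (1, 3).
General solution: c_1e^(3t)(1,2) + c_2e^(-5t)(1,3).
Applying p(0)=-1, q(0)=2 gives c_1=-5, c_2=4.

p(t) = -5e^(3t) + 4e^(-5t), q(t) = -10e^(3t) + 12e^(-5t)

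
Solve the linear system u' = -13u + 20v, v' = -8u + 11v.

Coefficient matrix A = [[-13, 20], [-8, 11]].
Characteristic polynomial det(A - λI) = λ^2 + 2λ + 17 = 0.
Eigenvalues λ = -1 ± 4i (complex conjugate pair).
For λ=-1+4i: an eigenvector is (1,1) - i(2,1) = (1 - 2i, 1 - i).
A real fundamental pair from Re and Im of e^((-1+4i)t)v: X_1 = e^(-t)(cos(4t)·(1,1) + sin(4t)·(2,1)), X_2 = e^(-t)(sin(4t)·(1,1) - cos(4t)·(2,1)).
General solution: C_1X_1 + C_2X_2.

u(t) = 2C_1e^(-t)sin(4t) + C_1e^(-t)cos(4t) + C_2e^(-t)sin(4t) - 2C_2e^(-t)cos(4t), v(t) = C_1e^(-t)sin(4t) + C_1e^(-t)cos(4t) + C_2e^(-t)sin(4t) - C_2e^(-t)cos(4t)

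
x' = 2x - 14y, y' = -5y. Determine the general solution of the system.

Coefficient matrix A = [[2, -14], [0, -5]].
Characteristic polynomial det(A - λI) = λ^2 + 3λ - 10 = 0.
Eigenvalues λ = 2, -5.
For λ=2: (A-λI) row 1 is [0, -14], so an eigenvector is (-1, 0).
For λ=-5: (A-λI) row 1 is [7, -14], so an eigenvector is (-2, -1).
General solution: c_1e^(2t)(-1,0) + c_2e^(-5t)(-2,-1).

x(t) = -c_1e^(2t) - 2c_2e^(-5t), y(t) = -c_2e^(-5t)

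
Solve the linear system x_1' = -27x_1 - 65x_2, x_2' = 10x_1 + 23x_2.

Coefficient matrix A = [[-27, -65], [10, 23]].
Characteristic polynomial det(A - λI) = λ^2 + 4λ + 29 = 0.
Eigenvalues λ = -2 ± 5i (complex conjugate pair).
For λ=-2+5i: an eigenvector is (3,-1) - i(-2,1) = (3 + 2i, -1 - i).
A real fundamental pair from Re and Im of e^((-2+5i)t)v: X_1 = e^(-2t)(cos(5t)·(3,-1) + sin(5t)·(-2,1)), X_2 = e^(-2t)(sin(5t)·(3,-1) - cos(5t)·(-2,1)).
General solution: K_1X_1 + K_2X_2.

x_1(t) = -2K_1e^(-2t)sin(5t) + 3K_1e^(-2t)cos(5t) + 3K_2e^(-2t)sin(5t) + 2K_2e^(-2t)cos(5t), x_2(t) = K_1e^(-2t)sin(5t) - K_1e^(-2t)cos(5t) - K_2e^(-2t)sin(5t) - K_2e^(-2t)cos(5t)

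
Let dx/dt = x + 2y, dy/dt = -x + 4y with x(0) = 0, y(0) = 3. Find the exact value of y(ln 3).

135

A = [[1,2],[-1,4]]; eigenvalues λ = 3, 2.
Eigenvectors: (-1,-1) for λ=3, (-2,-1) for λ=2.
From the initial condition, c_1 = -6, c_2 = 3.
y(ln 3) = (-6)(3^3)(-1) + (3)(3^2)(-1) = 135.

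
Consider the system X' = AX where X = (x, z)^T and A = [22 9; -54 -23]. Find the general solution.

Coefficient matrix A = [[22, 9], [-54, -23]].
Characteristic polynomial det(A - λI) = λ^2 + λ - 20 = 0.
Eigenvalues λ = 4, -5.
For λ=4: (A-λI) row 1 is [18, 9], so an eigenvector is (1, -2).
For λ=-5: (A-λI) row 1 is [27, 9], so an eigenvector is (1, -3).
General solution: K_1e^(4t)(1,-2) + K_2e^(-5t)(1,-3).

x(t) = K_1e^(4t) + K_2e^(-5t), z(t) = -2K_1e^(4t) - 3K_2e^(-5t)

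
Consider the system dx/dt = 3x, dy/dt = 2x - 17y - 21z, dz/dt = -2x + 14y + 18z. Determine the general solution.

x(t) = K_2e^(3t), y(t) = 3K_1e^(-3t) - 2K_2e^(3t) - K_3e^(4t), z(t) = -2K_1e^(-3t) + 2K_2e^(3t) + K_3e^(4t)

Coefficient matrix A = [[3, 0, 0], [2, -17, -21], [-2, 14, 18]].
det(A - λI) = 0 gives eigenvalues λ = -3, 3, 4.
For λ=-3: eigenvector (0,3,-2).
For λ=3: eigenvector (1,-2,2).
For λ=4: eigenvector (0,-1,1).
General solution: K_1e^(-3t)(0,3,-2) + K_2e^(3t)(1,-2,2) + K_3e^(4t)(0,-1,1).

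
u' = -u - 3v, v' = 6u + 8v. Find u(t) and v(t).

Coefficient matrix A = [[-1, -3], [6, 8]].
Characteristic polynomial det(A - λI) = λ^2 - 7λ + 10 = 0.
Eigenvalues λ = 2, 5.
For λ=2: (A-λI) row 1 is [-3, -3], so an eigenvector is (-1, 1).
For λ=5: (A-λI) row 1 is [-6, -3], so an eigenvector is (1, -2).
General solution: c_1e^(2t)(-1,1) + c_2e^(5t)(1,-2).

u(t) = -c_1e^(2t) + c_2e^(5t), v(t) = c_1e^(2t) - 2c_2e^(5t)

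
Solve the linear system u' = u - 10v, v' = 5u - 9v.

Coefficient matrix A = [[1, -10], [5, -9]].
Characteristic polynomial det(A - λI) = λ^2 + 8λ + 41 = 0.
Eigenvalues λ = -4 ± 5i (complex conjugate pair).
For λ=-4+5i: an eigenvector is (1,1) - i(-1,0) = (1 + i, 1).
A real fundamental pair from Re and Im of e^((-4+5i)t)v: X_1 = e^(-4t)(cos(5t)·(1,1) + sin(5t)·(-1,0)), X_2 = e^(-4t)(sin(5t)·(1,1) - cos(5t)·(-1,0)).
General solution: C_1X_1 + C_2X_2.

u(t) = -C_1e^(-4t)sin(5t) + C_1e^(-4t)cos(5t) + C_2e^(-4t)sin(5t) + C_2e^(-4t)cos(5t), v(t) = C_1e^(-4t)cos(5t) + C_2e^(-4t)sin(5t)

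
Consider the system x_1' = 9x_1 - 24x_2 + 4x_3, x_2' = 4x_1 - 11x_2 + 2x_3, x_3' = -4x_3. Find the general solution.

x_1(t) = 3K_1e^(t) + 2K_2e^(-3t) - 4K_3e^(-4t), x_2(t) = K_1e^(t) + K_2e^(-3t) - 2K_3e^(-4t), x_3(t) = K_3e^(-4t)

Coefficient matrix A = [[9, -24, 4], [4, -11, 2], [0, 0, -4]].
det(A - λI) = 0 gives eigenvalues λ = 1, -3, -4.
For λ=1: eigenvector (3,1,0).
For λ=-3: eigenvector (2,1,0).
For λ=-4: eigenvector (-4,-2,1).
General solution: K_1e^(t)(3,1,0) + K_2e^(-3t)(2,1,0) + K_3e^(-4t)(-4,-2,1).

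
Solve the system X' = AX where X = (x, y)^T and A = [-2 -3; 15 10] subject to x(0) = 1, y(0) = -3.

Coefficient matrix A = [[-2, -3], [15, 10]].
Characteristic polynomial det(A - λI) = λ^2 - 8λ + 25 = 0.
Eigenvalues λ = 4 ± 3i (complex conjugate pair).
For λ=4+3i: an eigenvector is (0,1) - i(-1,2) = (0 + i, 1 - 2i).
A real fundamental pair from Re and Im of e^((4+3i)t)v: X_1 = e^(4t)(cos(3t)·(0,1) + sin(3t)·(-1,2)), X_2 = e^(4t)(sin(3t)·(0,1) - cos(3t)·(-1,2)).
General solution: c_1X_1 + c_2X_2.
Applying x(0)=1, y(0)=-3 gives c_1=-1, c_2=1.

x(t) = e^(4t)sin(3t) + e^(4t)cos(3t), y(t) = -e^(4t)sin(3t) - 3e^(4t)cos(3t)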